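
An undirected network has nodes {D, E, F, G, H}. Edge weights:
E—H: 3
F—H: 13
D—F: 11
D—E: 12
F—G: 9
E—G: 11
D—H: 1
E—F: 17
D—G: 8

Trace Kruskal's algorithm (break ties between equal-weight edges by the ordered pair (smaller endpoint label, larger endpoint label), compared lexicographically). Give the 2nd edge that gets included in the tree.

E-H

Sort edges by weight, then run Kruskal:
D—H (1): add — endpoints in different components.
E—H (3): add — endpoints in different components.
D—G (8): add — endpoints in different components.
F—G (9): add — endpoints in different components.
The 2nd edge added is E—H.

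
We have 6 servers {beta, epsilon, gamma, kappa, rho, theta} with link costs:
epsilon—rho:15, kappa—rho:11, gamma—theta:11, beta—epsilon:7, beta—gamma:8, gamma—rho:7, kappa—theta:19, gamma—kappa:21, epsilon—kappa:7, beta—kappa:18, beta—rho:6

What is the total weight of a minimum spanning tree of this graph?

Kruskal's algorithm — process edges by increasing weight (ties by edge label):
beta—rho (6): add. Components now {epsilon} {beta,rho} {kappa} {gamma} {theta}
beta—epsilon (7): add. Components now {beta,epsilon,rho} {kappa} {gamma} {theta}
epsilon—kappa (7): add. Components now {beta,epsilon,kappa,rho} {gamma} {theta}
gamma—rho (7): add. Components now {beta,epsilon,gamma,kappa,rho} {theta}
beta—gamma (8): skip — beta and gamma already connected.
gamma—theta (11): add. Components now {beta,epsilon,gamma,kappa,rho,theta}
MST edges: beta—rho, beta—epsilon, epsilon—kappa, gamma—rho, gamma—theta; total weight 6+7+7+7+11 = 38.

38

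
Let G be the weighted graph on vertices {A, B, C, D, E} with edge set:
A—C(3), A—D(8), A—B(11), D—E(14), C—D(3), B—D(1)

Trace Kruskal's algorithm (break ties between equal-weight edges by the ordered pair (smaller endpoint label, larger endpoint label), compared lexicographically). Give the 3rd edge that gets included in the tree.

C-D

Kruskal: consider edges lightest-first.
B—D (1): add — endpoints in different components.
A—C (3): add — endpoints in different components.
C—D (3): add — endpoints in different components.
A—D (8): skip — A and D already connected.
A—B (11): skip — A and B already connected.
D—E (14): add — endpoints in different components.
The 3rd edge added is C—D.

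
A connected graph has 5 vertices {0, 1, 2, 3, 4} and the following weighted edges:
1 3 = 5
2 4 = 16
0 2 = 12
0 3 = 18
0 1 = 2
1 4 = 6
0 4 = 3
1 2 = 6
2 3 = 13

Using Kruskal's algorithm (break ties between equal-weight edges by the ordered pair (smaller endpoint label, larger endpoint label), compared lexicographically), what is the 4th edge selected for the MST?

1-2

Kruskal: consider edges lightest-first.
0 1 (2): add. Components now {0,1} {2} {3} {4}
0 4 (3): add. Components now {0,1,4} {2} {3}
1 3 (5): add. Components now {0,1,3,4} {2}
1 2 (6): add. Components now {0,1,2,3,4}
The 4th edge added is 1 2.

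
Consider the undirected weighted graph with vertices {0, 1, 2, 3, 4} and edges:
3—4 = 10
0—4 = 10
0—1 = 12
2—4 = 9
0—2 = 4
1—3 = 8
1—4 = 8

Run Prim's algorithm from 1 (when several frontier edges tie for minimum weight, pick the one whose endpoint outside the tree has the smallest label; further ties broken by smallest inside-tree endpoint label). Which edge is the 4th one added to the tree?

Grow the tree from 1 using Prim:
Step 1: frontier [1—3 8, 1—4 8, 0—1 12] → take 1—3 (8); add 3.
Step 2: frontier [1—4 8, 0—1 12, 3—4 10] → take 1—4 (8); add 4.
Step 3: frontier [0—1 12, 2—4 9, 0—4 10] → take 2—4 (9); add 2.
Step 4: frontier [0—1 12, 0—2 4, 0—4 10] → take 0—2 (4); add 0.
The 4th edge added is 0—2.

0-2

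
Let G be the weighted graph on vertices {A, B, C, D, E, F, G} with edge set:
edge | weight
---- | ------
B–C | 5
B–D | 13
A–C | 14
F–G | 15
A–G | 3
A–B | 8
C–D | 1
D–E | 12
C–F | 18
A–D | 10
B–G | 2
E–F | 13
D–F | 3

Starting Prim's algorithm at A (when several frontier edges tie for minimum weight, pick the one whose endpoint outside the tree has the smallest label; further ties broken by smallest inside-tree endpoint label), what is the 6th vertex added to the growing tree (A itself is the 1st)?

Prim's algorithm from A:
Step 1: cheapest edge leaving the tree is A–G (3); add G.
Step 2: cheapest edge leaving the tree is B–G (2); add B.
Step 3: cheapest edge leaving the tree is B–C (5); add C.
Step 4: cheapest edge leaving the tree is C–D (1); add D.
Step 5: cheapest edge leaving the tree is D–F (3); add F.
Step 6: cheapest edge leaving the tree is D–E (12); add E.
Vertex order: A, G, B, C, D, F, E. The 6th vertex is F.

F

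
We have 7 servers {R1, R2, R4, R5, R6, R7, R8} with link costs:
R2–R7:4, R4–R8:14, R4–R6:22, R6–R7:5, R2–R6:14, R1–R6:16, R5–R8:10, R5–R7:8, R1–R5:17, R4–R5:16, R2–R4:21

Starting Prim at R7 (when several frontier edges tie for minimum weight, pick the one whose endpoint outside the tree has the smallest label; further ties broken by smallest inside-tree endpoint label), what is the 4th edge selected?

Prim's algorithm from R7:
Step 1: frontier [R2–R7 4, R6–R7 5, R5–R7 8] → take R2–R7 (4); add R2.
Step 2: frontier [R2–R6 14, R2–R4 21, R6–R7 5, R5–R7 8] → take R6–R7 (5); add R6.
Step 3: frontier [R2–R4 21, R1–R6 16, R4–R6 22, R5–R7 8] → take R5–R7 (8); add R5.
Step 4: frontier [R2–R4 21, R5–R8 10, R4–R5 16, R1–R5 17, R1–R6 16, R4–R6 22] → take R5–R8 (10); add R8.
Step 5: frontier [R2–R4 21, R4–R5 16, R1–R5 17, R1–R6 16, R4–R6 22, R4–R8 14] → take R4–R8 (14); add R4.
Step 6: frontier [R1–R5 17, R1–R6 16] → take R1–R6 (16); add R1.
The 4th edge added is R5–R8.

R5-R8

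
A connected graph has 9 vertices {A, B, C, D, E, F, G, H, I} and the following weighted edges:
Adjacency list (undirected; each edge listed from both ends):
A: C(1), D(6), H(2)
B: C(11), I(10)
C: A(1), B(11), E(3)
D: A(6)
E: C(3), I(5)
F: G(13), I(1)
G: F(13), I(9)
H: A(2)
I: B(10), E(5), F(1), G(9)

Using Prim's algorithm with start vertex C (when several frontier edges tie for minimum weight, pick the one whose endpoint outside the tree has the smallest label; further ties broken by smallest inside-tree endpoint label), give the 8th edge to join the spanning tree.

B-I

Prim's algorithm from C:
Step 1: cheapest edge leaving the tree is A–C (1); add A.
Step 2: cheapest edge leaving the tree is A–H (2); add H.
Step 3: cheapest edge leaving the tree is C–E (3); add E.
Step 4: cheapest edge leaving the tree is E–I (5); add I.
Step 5: cheapest edge leaving the tree is F–I (1); add F.
Step 6: cheapest edge leaving the tree is A–D (6); add D.
Step 7: cheapest edge leaving the tree is G–I (9); add G.
Step 8: cheapest edge leaving the tree is B–I (10); add B.
The 8th edge added is B–I.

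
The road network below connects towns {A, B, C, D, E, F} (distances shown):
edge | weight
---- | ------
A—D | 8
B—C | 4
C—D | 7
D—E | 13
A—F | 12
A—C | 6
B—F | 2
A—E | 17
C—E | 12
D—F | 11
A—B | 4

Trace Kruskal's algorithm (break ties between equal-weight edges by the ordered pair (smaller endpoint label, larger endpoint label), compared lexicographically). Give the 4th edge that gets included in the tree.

C-D

Kruskal: consider edges lightest-first.
B—F (2): add. Components now {A} {B,F} {C} {D} {E}
A—B (4): add. Components now {A,B,F} {C} {D} {E}
B—C (4): add. Components now {A,B,C,F} {D} {E}
A—C (6): skip — A and C already connected.
C—D (7): add. Components now {A,B,C,D,F} {E}
A—D (8): skip — A and D already connected.
D—F (11): skip — D and F already connected.
A—F (12): skip — A and F already connected.
C—E (12): add. Components now {A,B,C,D,E,F}
The 4th edge added is C—D.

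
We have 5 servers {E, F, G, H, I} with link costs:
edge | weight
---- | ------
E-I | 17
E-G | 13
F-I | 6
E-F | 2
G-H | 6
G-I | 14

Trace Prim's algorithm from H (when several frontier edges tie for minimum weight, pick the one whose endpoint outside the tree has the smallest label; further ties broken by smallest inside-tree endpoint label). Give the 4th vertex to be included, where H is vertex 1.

Grow the tree from H using Prim:
Step 1: frontier [G-H 6] → take G-H (6); add G.
Step 2: frontier [E-G 13, G-I 14] → take E-G (13); add E.
Step 3: frontier [E-F 2, E-I 17, G-I 14] → take E-F (2); add F.
Step 4: frontier [E-I 17, F-I 6, G-I 14] → take F-I (6); add I.
Vertex order: H, G, E, F, I. The 4th vertex is F.

F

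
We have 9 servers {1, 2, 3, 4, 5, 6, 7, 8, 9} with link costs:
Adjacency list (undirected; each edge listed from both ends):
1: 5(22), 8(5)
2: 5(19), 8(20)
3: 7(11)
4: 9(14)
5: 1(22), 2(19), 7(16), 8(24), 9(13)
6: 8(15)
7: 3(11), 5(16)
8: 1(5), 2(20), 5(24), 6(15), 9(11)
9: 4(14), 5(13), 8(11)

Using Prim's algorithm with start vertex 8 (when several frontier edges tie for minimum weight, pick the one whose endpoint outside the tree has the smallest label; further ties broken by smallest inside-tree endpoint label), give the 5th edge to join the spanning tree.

Prim, starting at 8.
Step 1: frontier [1—8 5, 8—9 11, 6—8 15, 2—8 20, 5—8 24] → take 1—8 (5); add 1.
Step 2: frontier [1—5 22, 8—9 11, 6—8 15, 2—8 20, 5—8 24] → take 8—9 (11); add 9.
Step 3: frontier [1—5 22, 6—8 15, 2—8 20, 5—8 24, 5—9 13, 4—9 14] → take 5—9 (13); add 5.
Step 4: frontier [5—7 16, 2—5 19, 6—8 15, 2—8 20, 4—9 14] → take 4—9 (14); add 4.
Step 5: frontier [5—7 16, 2—5 19, 6—8 15, 2—8 20] → take 6—8 (15); add 6.
Step 6: frontier [5—7 16, 2—5 19, 2—8 20] → take 5—7 (16); add 7.
Step 7: frontier [2—5 19, 3—7 11, 2—8 20] → take 3—7 (11); add 3.
Step 8: frontier [2—5 19, 2—8 20] → take 2—5 (19); add 2.
The 5th edge added is 6—8.

6-8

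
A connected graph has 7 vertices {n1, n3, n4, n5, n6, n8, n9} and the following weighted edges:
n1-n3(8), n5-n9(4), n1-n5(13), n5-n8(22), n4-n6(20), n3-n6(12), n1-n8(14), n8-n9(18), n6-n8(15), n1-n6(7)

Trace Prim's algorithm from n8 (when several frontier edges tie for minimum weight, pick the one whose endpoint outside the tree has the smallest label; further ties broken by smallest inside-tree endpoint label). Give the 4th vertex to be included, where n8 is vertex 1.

Grow the tree from n8 using Prim:
Step 1: frontier [n1-n8 14, n6-n8 15, n8-n9 18, n5-n8 22] → take n1-n8 (14); add n1.
Step 2: frontier [n1-n6 7, n1-n3 8, n1-n5 13, n6-n8 15, n8-n9 18, n5-n8 22] → take n1-n6 (7); add n6.
Step 3: frontier [n1-n3 8, n1-n5 13, n3-n6 12, n4-n6 20, n8-n9 18, n5-n8 22] → take n1-n3 (8); add n3.
Step 4: frontier [n1-n5 13, n4-n6 20, n8-n9 18, n5-n8 22] → take n1-n5 (13); add n5.
Step 5: frontier [n5-n9 4, n4-n6 20, n8-n9 18] → take n5-n9 (4); add n9.
Step 6: frontier [n4-n6 20] → take n4-n6 (20); add n4.
Vertex order: n8, n1, n6, n3, n5, n9, n4. The 4th vertex is n3.

n3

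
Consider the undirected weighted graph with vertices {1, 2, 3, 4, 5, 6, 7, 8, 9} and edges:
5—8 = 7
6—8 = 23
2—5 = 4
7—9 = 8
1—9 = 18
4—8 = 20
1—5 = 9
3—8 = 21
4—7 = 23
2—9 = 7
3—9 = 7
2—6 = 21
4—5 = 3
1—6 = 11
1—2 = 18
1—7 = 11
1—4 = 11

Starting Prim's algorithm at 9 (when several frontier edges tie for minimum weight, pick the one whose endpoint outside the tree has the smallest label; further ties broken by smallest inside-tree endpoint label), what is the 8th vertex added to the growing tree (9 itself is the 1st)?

1

Prim's algorithm from 9:
Step 1: cheapest edge leaving the tree is 2—9 (7); add 2.
Step 2: cheapest edge leaving the tree is 2—5 (4); add 5.
Step 3: cheapest edge leaving the tree is 4—5 (3); add 4.
Step 4: cheapest edge leaving the tree is 3—9 (7); add 3.
Step 5: cheapest edge leaving the tree is 5—8 (7); add 8.
Step 6: cheapest edge leaving the tree is 7—9 (8); add 7.
Step 7: cheapest edge leaving the tree is 1—5 (9); add 1.
Step 8: cheapest edge leaving the tree is 1—6 (11); add 6.
Vertex order: 9, 2, 5, 4, 3, 8, 7, 1, 6. The 8th vertex is 1.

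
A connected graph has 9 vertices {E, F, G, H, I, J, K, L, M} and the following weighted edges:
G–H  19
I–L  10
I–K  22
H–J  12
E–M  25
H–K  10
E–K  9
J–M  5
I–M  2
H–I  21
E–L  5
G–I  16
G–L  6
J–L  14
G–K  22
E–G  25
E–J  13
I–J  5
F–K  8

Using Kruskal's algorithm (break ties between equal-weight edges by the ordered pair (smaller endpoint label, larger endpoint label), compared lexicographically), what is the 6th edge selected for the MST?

E-K

Sort edges by weight, then run Kruskal:
I–M (2): add — endpoints in different components.
E–L (5): add — endpoints in different components.
I–J (5): add — endpoints in different components.
J–M (5): skip — J and M already connected.
G–L (6): add — endpoints in different components.
F–K (8): add — endpoints in different components.
E–K (9): add — endpoints in different components.
H–K (10): add — endpoints in different components.
I–L (10): add — endpoints in different components.
The 6th edge added is E–K.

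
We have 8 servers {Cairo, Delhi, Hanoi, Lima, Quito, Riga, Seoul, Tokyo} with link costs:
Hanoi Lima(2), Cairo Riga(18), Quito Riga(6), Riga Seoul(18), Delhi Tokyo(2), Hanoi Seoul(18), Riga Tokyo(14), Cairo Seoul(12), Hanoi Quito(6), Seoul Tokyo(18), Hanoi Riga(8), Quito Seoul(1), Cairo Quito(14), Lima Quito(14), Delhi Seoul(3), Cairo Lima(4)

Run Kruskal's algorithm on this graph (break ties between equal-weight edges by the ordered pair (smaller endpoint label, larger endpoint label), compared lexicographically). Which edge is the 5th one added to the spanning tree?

Cairo-Lima

Sort edges by weight, then run Kruskal:
Quito Seoul (1): add — endpoints in different components.
Delhi Tokyo (2): add — endpoints in different components.
Hanoi Lima (2): add — endpoints in different components.
Delhi Seoul (3): add — endpoints in different components.
Cairo Lima (4): add — endpoints in different components.
Hanoi Quito (6): add — endpoints in different components.
Quito Riga (6): add — endpoints in different components.
The 5th edge added is Cairo Lima.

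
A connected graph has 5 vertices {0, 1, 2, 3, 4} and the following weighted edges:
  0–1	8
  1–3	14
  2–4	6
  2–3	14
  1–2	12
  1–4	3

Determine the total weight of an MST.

Grow the tree from 4 using Prim:
Step 1: cheapest edge leaving the tree is 1–4 (3); add 1.
Step 2: cheapest edge leaving the tree is 2–4 (6); add 2.
Step 3: cheapest edge leaving the tree is 0–1 (8); add 0.
Step 4: cheapest edge leaving the tree is 1–3 (14); add 3.
MST edges: 1–4, 2–4, 0–1, 1–3; total weight 3+6+8+14 = 31.

31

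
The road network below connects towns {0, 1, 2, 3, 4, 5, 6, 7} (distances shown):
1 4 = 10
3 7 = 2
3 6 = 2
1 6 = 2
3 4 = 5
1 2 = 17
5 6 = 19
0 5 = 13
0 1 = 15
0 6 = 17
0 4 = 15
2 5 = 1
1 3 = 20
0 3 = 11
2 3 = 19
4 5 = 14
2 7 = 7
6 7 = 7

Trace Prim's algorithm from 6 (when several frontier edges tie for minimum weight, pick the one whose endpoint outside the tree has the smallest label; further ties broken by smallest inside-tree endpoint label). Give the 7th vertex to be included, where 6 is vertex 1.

5

Prim's algorithm from 6:
Step 1: cheapest edge leaving the tree is 1 6 (2); add 1.
Step 2: cheapest edge leaving the tree is 3 6 (2); add 3.
Step 3: cheapest edge leaving the tree is 3 7 (2); add 7.
Step 4: cheapest edge leaving the tree is 3 4 (5); add 4.
Step 5: cheapest edge leaving the tree is 2 7 (7); add 2.
Step 6: cheapest edge leaving the tree is 2 5 (1); add 5.
Step 7: cheapest edge leaving the tree is 0 3 (11); add 0.
Vertex order: 6, 1, 3, 7, 4, 2, 5, 0. The 7th vertex is 5.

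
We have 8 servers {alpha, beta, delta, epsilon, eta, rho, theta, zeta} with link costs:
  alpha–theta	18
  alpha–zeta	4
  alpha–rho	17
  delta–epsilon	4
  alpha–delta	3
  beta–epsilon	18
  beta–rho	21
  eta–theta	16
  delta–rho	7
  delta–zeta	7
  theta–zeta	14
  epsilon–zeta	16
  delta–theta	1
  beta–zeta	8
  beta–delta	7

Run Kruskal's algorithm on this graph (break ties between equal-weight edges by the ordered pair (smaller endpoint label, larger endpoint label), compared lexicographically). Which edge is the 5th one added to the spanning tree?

Sort edges by weight, then run Kruskal:
delta–theta (1): add — endpoints in different components.
alpha–delta (3): add — endpoints in different components.
alpha–zeta (4): add — endpoints in different components.
delta–epsilon (4): add — endpoints in different components.
beta–delta (7): add — endpoints in different components.
delta–rho (7): add — endpoints in different components.
delta–zeta (7): skip — zeta and delta already connected.
beta–zeta (8): skip — zeta and beta already connected.
theta–zeta (14): skip — theta and zeta already connected.
epsilon–zeta (16): skip — zeta and epsilon already connected.
eta–theta (16): add — endpoints in different components.
The 5th edge added is beta–delta.

beta-delta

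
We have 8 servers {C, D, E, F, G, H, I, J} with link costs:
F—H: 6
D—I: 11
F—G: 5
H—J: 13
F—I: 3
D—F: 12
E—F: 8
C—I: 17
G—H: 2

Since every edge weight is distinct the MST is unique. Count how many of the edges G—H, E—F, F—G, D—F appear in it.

Sort edges by weight, then run Kruskal:
G—H (2): add — endpoints in different components.
F—I (3): add — endpoints in different components.
F—G (5): add — endpoints in different components.
F—H (6): skip — F and H already connected.
E—F (8): add — endpoints in different components.
D—I (11): add — endpoints in different components.
D—F (12): skip — D and F already connected.
H—J (13): add — endpoints in different components.
C—I (17): add — endpoints in different components.
MST edge set: {G—H, F—I, F—G, E—F, D—I, H—J, C—I}.
Of the listed edges, {G—H, E—F, F—G} are in the MST → 3.

3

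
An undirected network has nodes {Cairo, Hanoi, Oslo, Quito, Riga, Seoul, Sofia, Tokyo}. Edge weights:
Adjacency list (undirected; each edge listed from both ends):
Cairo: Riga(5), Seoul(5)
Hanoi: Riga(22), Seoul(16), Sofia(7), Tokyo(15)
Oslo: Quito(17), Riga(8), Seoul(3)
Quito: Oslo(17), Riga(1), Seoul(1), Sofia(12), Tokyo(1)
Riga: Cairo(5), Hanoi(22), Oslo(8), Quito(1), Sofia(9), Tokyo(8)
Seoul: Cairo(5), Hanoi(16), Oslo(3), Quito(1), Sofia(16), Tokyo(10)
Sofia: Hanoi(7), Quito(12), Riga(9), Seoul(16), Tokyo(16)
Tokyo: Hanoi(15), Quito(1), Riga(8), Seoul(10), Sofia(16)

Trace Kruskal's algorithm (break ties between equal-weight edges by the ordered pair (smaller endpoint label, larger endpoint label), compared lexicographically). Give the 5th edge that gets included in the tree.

Cairo-Riga

Kruskal: consider edges lightest-first.
Quito Riga (1): add — endpoints in different components.
Quito Seoul (1): add — endpoints in different components.
Quito Tokyo (1): add — endpoints in different components.
Oslo Seoul (3): add — endpoints in different components.
Cairo Riga (5): add — endpoints in different components.
Cairo Seoul (5): skip — Cairo and Seoul already connected.
Hanoi Sofia (7): add — endpoints in different components.
Oslo Riga (8): skip — Oslo and Riga already connected.
Riga Tokyo (8): skip — Tokyo and Riga already connected.
Riga Sofia (9): add — endpoints in different components.
The 5th edge added is Cairo Riga.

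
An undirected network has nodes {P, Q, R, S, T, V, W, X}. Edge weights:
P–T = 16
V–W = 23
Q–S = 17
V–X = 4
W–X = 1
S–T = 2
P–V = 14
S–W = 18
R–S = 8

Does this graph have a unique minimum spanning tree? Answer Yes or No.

Yes

Kruskal's algorithm — process edges by increasing weight (ties by edge label):
W–X (1): add — endpoints in different components.
S–T (2): add — endpoints in different components.
V–X (4): add — endpoints in different components.
R–S (8): add — endpoints in different components.
P–V (14): add — endpoints in different components.
P–T (16): add — endpoints in different components.
Q–S (17): add — endpoints in different components.
Every non-tree edge has weight strictly greater than the heaviest edge on the tree path between its endpoints, so the MST is unique.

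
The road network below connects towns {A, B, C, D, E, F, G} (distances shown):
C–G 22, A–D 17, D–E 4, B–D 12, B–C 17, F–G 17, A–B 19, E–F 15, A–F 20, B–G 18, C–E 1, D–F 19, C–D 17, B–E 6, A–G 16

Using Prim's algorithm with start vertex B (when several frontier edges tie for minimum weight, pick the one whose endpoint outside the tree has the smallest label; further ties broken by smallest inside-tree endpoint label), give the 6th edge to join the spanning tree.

A-G

Prim's algorithm from B:
Step 1: cheapest edge leaving the tree is B–E (6); add E.
Step 2: cheapest edge leaving the tree is C–E (1); add C.
Step 3: cheapest edge leaving the tree is D–E (4); add D.
Step 4: cheapest edge leaving the tree is E–F (15); add F.
Step 5: cheapest edge leaving the tree is A–D (17); add A.
Step 6: cheapest edge leaving the tree is A–G (16); add G.
The 6th edge added is A–G.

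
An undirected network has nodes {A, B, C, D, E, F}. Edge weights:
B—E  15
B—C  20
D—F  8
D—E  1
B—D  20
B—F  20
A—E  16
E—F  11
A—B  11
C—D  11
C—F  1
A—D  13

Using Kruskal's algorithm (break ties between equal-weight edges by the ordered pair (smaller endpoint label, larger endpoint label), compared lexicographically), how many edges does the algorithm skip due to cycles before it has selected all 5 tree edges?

2

Sort edges by weight, then run Kruskal:
C—F (1): add — endpoints in different components.
D—E (1): add — endpoints in different components.
D—F (8): add — endpoints in different components.
A—B (11): add — endpoints in different components.
C—D (11): skip — C and D already connected.
E—F (11): skip — E and F already connected.
A—D (13): add — endpoints in different components.
Edges rejected before the tree was complete: 2.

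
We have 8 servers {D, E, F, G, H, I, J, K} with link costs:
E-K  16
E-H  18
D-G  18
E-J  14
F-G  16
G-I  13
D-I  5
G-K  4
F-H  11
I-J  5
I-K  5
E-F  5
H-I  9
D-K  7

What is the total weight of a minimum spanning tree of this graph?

44

Sort edges by weight, then run Kruskal:
G-K (4): add — endpoints in different components.
D-I (5): add — endpoints in different components.
E-F (5): add — endpoints in different components.
I-J (5): add — endpoints in different components.
I-K (5): add — endpoints in different components.
D-K (7): skip — D and K already connected.
H-I (9): add — endpoints in different components.
F-H (11): add — endpoints in different components.
MST edges: G-K, D-I, E-F, I-J, I-K, H-I, F-H; total weight 4+5+5+5+5+9+11 = 44.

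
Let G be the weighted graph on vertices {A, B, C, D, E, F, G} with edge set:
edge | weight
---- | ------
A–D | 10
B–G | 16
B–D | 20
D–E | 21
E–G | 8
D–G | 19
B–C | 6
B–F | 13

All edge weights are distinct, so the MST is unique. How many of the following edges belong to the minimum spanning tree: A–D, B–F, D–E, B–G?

3

Kruskal's algorithm — process edges by increasing weight (ties by edge label):
B–C (6): add — endpoints in different components.
E–G (8): add — endpoints in different components.
A–D (10): add — endpoints in different components.
B–F (13): add — endpoints in different components.
B–G (16): add — endpoints in different components.
D–G (19): add — endpoints in different components.
MST edge set: {B–C, E–G, A–D, B–F, B–G, D–G}.
Of the listed edges, {A–D, B–F, B–G} are in the MST → 3.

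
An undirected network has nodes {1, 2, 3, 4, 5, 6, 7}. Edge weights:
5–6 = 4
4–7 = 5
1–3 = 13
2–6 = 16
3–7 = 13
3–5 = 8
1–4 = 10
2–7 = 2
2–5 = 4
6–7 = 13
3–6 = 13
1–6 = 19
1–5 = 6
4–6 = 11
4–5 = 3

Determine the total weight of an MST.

27

Grow the tree from 3 using Prim:
Step 1: cheapest edge leaving the tree is 3–5 (8); add 5.
Step 2: cheapest edge leaving the tree is 4–5 (3); add 4.
Step 3: cheapest edge leaving the tree is 2–5 (4); add 2.
Step 4: cheapest edge leaving the tree is 2–7 (2); add 7.
Step 5: cheapest edge leaving the tree is 5–6 (4); add 6.
Step 6: cheapest edge leaving the tree is 1–5 (6); add 1.
MST edges: 3–5, 4–5, 2–5, 2–7, 5–6, 1–5; total weight 8+3+4+2+4+6 = 27.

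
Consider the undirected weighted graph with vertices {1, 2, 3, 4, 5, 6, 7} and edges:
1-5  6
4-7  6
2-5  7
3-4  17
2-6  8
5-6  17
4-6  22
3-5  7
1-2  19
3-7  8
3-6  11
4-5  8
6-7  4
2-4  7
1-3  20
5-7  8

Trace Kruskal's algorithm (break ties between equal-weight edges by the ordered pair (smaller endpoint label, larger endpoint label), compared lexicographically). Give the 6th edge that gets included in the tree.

3-5

Kruskal's algorithm — process edges by increasing weight (ties by edge label):
6-7 (4): add. Components now {1} {2} {3} {4} {5} {6,7}
1-5 (6): add. Components now {1,5} {2} {3} {4} {6,7}
4-7 (6): add. Components now {1,5} {2} {3} {4,6,7}
2-4 (7): add. Components now {1,5} {2,4,6,7} {3}
2-5 (7): add. Components now {1,2,4,5,6,7} {3}
3-5 (7): add. Components now {1,2,3,4,5,6,7}
The 6th edge added is 3-5.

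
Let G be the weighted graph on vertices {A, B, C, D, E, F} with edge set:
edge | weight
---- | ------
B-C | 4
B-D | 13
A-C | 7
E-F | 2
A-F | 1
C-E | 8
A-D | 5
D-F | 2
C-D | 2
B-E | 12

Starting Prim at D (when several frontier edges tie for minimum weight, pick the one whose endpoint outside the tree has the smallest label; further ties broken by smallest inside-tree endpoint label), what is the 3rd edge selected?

Prim, starting at D.
Step 1: cheapest edge leaving the tree is C-D (2); add C.
Step 2: cheapest edge leaving the tree is D-F (2); add F.
Step 3: cheapest edge leaving the tree is A-F (1); add A.
Step 4: cheapest edge leaving the tree is E-F (2); add E.
Step 5: cheapest edge leaving the tree is B-C (4); add B.
The 3rd edge added is A-F.

A-F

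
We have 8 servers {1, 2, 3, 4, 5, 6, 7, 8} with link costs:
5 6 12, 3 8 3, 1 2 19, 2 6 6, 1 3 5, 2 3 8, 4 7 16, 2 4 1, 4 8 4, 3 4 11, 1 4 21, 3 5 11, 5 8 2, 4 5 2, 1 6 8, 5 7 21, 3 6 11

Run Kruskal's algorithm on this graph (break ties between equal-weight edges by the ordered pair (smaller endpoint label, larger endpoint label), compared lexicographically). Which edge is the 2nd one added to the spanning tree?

4-5

Sort edges by weight, then run Kruskal:
2 4 (1): add — endpoints in different components.
4 5 (2): add — endpoints in different components.
5 8 (2): add — endpoints in different components.
3 8 (3): add — endpoints in different components.
4 8 (4): skip — 4 and 8 already connected.
1 3 (5): add — endpoints in different components.
2 6 (6): add — endpoints in different components.
1 6 (8): skip — 1 and 6 already connected.
2 3 (8): skip — 2 and 3 already connected.
3 4 (11): skip — 3 and 4 already connected.
3 5 (11): skip — 3 and 5 already connected.
3 6 (11): skip — 3 and 6 already connected.
5 6 (12): skip — 5 and 6 already connected.
4 7 (16): add — endpoints in different components.
The 2nd edge added is 4 5.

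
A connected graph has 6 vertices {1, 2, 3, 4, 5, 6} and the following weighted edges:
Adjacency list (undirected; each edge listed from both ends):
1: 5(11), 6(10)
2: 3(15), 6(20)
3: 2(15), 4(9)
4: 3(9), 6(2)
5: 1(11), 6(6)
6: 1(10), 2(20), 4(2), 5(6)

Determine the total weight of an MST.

42

Sort edges by weight, then run Kruskal:
4—6 (2): add. Components now {1} {2} {3} {4,6} {5}
5—6 (6): add. Components now {1} {2} {3} {4,5,6}
3—4 (9): add. Components now {1} {2} {3,4,5,6}
1—6 (10): add. Components now {1,3,4,5,6} {2}
1—5 (11): skip — 1 and 5 already connected.
2—3 (15): add. Components now {1,2,3,4,5,6}
MST edges: 4—6, 5—6, 3—4, 1—6, 2—3; total weight 2+6+9+10+15 = 42.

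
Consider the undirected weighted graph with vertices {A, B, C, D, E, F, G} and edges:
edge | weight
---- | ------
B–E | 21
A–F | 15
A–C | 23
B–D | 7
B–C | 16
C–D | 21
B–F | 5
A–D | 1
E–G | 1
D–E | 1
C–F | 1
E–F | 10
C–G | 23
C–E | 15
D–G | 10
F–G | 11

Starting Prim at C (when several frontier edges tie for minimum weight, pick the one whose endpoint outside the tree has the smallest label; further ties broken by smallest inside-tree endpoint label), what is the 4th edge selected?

A-D

Grow the tree from C using Prim:
Step 1: cheapest edge leaving the tree is C–F (1); add F.
Step 2: cheapest edge leaving the tree is B–F (5); add B.
Step 3: cheapest edge leaving the tree is B–D (7); add D.
Step 4: cheapest edge leaving the tree is A–D (1); add A.
Step 5: cheapest edge leaving the tree is D–E (1); add E.
Step 6: cheapest edge leaving the tree is E–G (1); add G.
The 4th edge added is A–D.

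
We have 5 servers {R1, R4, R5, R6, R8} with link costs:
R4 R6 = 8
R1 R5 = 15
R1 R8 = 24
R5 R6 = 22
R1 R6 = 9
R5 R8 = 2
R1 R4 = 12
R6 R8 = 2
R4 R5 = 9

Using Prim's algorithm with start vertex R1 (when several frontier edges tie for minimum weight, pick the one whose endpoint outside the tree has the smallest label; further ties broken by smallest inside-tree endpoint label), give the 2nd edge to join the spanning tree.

R6-R8

Prim, starting at R1.
Step 1: frontier [R1 R6 9, R1 R4 12, R1 R5 15, R1 R8 24] → take R1 R6 (9); add R6.
Step 2: frontier [R1 R4 12, R1 R5 15, R1 R8 24, R6 R8 2, R4 R6 8, R5 R6 22] → take R6 R8 (2); add R8.
Step 3: frontier [R1 R4 12, R1 R5 15, R4 R6 8, R5 R6 22, R5 R8 2] → take R5 R8 (2); add R5.
Step 4: frontier [R1 R4 12, R4 R5 9, R4 R6 8] → take R4 R6 (8); add R4.
The 2nd edge added is R6 R8.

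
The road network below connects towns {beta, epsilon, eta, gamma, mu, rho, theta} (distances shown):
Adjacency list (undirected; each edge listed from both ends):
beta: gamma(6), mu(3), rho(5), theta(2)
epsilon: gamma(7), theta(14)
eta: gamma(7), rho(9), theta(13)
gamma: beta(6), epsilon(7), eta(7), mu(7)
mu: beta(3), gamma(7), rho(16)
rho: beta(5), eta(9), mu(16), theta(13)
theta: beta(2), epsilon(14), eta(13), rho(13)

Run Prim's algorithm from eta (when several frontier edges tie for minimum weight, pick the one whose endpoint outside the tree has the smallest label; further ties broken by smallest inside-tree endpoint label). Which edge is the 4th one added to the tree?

Prim, starting at eta.
Step 1: cheapest edge leaving the tree is eta-gamma (7); add gamma.
Step 2: cheapest edge leaving the tree is beta-gamma (6); add beta.
Step 3: cheapest edge leaving the tree is beta-theta (2); add theta.
Step 4: cheapest edge leaving the tree is beta-mu (3); add mu.
Step 5: cheapest edge leaving the tree is beta-rho (5); add rho.
Step 6: cheapest edge leaving the tree is epsilon-gamma (7); add epsilon.
The 4th edge added is beta-mu.

beta-mu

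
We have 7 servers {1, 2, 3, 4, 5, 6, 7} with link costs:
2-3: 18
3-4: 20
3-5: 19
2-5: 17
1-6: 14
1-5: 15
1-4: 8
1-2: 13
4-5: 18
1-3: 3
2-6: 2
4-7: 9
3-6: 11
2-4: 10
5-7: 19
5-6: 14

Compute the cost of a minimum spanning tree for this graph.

Kruskal's algorithm — process edges by increasing weight (ties by edge label):
2-6 (2): add — endpoints in different components.
1-3 (3): add — endpoints in different components.
1-4 (8): add — endpoints in different components.
4-7 (9): add — endpoints in different components.
2-4 (10): add — endpoints in different components.
3-6 (11): skip — 3 and 6 already connected.
1-2 (13): skip — 1 and 2 already connected.
1-6 (14): skip — 1 and 6 already connected.
5-6 (14): add — endpoints in different components.
MST edges: 2-6, 1-3, 1-4, 4-7, 2-4, 5-6; total weight 2+3+8+9+10+14 = 46.

46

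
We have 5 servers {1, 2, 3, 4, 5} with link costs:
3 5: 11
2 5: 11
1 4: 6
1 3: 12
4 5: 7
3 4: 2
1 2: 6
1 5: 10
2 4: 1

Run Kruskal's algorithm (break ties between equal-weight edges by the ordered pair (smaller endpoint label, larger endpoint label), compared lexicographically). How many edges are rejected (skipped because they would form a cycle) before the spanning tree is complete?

Kruskal: consider edges lightest-first.
2 4 (1): add. Components now {1} {2,4} {3} {5}
3 4 (2): add. Components now {1} {2,3,4} {5}
1 2 (6): add. Components now {1,2,3,4} {5}
1 4 (6): skip — 1 and 4 already connected.
4 5 (7): add. Components now {1,2,3,4,5}
Edges rejected before the tree was complete: 1.

1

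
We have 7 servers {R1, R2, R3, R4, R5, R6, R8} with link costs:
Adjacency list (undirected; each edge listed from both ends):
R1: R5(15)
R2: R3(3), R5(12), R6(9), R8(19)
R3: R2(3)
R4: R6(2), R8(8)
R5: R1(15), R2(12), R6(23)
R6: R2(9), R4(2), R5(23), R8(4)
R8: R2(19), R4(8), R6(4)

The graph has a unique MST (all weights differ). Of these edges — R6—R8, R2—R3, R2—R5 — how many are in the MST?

Kruskal: consider edges lightest-first.
R4—R6 (2): add — endpoints in different components.
R2—R3 (3): add — endpoints in different components.
R6—R8 (4): add — endpoints in different components.
R4—R8 (8): skip — R8 and R4 already connected.
R2—R6 (9): add — endpoints in different components.
R2—R5 (12): add — endpoints in different components.
R1—R5 (15): add — endpoints in different components.
MST edge set: {R4—R6, R2—R3, R6—R8, R2—R6, R2—R5, R1—R5}.
Of the listed edges, {R6—R8, R2—R3, R2—R5} are in the MST → 3.

3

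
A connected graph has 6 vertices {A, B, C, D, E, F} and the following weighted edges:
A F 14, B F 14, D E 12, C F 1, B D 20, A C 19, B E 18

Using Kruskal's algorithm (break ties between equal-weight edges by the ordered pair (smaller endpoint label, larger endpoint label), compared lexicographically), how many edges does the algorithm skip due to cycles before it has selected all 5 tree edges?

0

Kruskal: consider edges lightest-first.
C F (1): add — endpoints in different components.
D E (12): add — endpoints in different components.
A F (14): add — endpoints in different components.
B F (14): add — endpoints in different components.
B E (18): add — endpoints in different components.
Edges rejected before the tree was complete: 0.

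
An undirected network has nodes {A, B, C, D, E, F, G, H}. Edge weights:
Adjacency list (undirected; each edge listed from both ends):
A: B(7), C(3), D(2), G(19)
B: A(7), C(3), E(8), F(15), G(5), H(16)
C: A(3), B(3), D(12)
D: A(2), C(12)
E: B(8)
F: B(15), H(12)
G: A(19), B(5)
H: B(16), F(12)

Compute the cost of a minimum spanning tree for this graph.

Kruskal: consider edges lightest-first.
A-D (2): add — endpoints in different components.
A-C (3): add — endpoints in different components.
B-C (3): add — endpoints in different components.
B-G (5): add — endpoints in different components.
A-B (7): skip — A and B already connected.
B-E (8): add — endpoints in different components.
C-D (12): skip — C and D already connected.
F-H (12): add — endpoints in different components.
B-F (15): add — endpoints in different components.
MST edges: A-D, A-C, B-C, B-G, B-E, F-H, B-F; total weight 2+3+3+5+8+12+15 = 48.

48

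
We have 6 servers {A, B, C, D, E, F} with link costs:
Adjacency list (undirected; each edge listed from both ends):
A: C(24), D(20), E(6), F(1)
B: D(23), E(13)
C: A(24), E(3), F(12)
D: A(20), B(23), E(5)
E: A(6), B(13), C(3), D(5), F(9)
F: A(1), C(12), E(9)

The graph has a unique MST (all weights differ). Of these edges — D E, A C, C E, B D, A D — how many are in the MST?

2

Kruskal: consider edges lightest-first.
A F (1): add — endpoints in different components.
C E (3): add — endpoints in different components.
D E (5): add — endpoints in different components.
A E (6): add — endpoints in different components.
E F (9): skip — E and F already connected.
C F (12): skip — C and F already connected.
B E (13): add — endpoints in different components.
MST edge set: {A F, C E, D E, A E, B E}.
Of the listed edges, {D E, C E} are in the MST → 2.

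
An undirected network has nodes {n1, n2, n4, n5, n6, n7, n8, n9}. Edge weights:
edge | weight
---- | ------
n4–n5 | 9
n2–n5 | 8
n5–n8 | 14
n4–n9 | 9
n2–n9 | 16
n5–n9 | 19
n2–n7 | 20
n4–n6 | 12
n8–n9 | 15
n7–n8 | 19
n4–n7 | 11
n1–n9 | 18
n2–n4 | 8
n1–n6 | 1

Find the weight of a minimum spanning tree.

Sort edges by weight, then run Kruskal:
n1–n6 (1): add — endpoints in different components.
n2–n4 (8): add — endpoints in different components.
n2–n5 (8): add — endpoints in different components.
n4–n5 (9): skip — n4 and n5 already connected.
n4–n9 (9): add — endpoints in different components.
n4–n7 (11): add — endpoints in different components.
n4–n6 (12): add — endpoints in different components.
n5–n8 (14): add — endpoints in different components.
MST edges: n1–n6, n2–n4, n2–n5, n4–n9, n4–n7, n4–n6, n5–n8; total weight 1+8+8+9+11+12+14 = 63.

63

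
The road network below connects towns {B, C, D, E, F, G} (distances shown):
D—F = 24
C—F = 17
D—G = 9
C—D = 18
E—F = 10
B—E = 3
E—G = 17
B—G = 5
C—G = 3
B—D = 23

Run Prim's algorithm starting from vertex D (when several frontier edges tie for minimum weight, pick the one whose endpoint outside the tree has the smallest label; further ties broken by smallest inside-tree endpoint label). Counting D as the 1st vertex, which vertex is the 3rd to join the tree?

Prim's algorithm from D:
Step 1: frontier [D—G 9, C—D 18, B—D 23, D—F 24] → take D—G (9); add G.
Step 2: frontier [C—D 18, B—D 23, D—F 24, C—G 3, B—G 5, E—G 17] → take C—G (3); add C.
Step 3: frontier [C—F 17, B—D 23, D—F 24, B—G 5, E—G 17] → take B—G (5); add B.
Step 4: frontier [B—E 3, C—F 17, D—F 24, E—G 17] → take B—E (3); add E.
Step 5: frontier [C—F 17, D—F 24, E—F 10] → take E—F (10); add F.
Vertex order: D, G, C, B, E, F. The 3rd vertex is C.

C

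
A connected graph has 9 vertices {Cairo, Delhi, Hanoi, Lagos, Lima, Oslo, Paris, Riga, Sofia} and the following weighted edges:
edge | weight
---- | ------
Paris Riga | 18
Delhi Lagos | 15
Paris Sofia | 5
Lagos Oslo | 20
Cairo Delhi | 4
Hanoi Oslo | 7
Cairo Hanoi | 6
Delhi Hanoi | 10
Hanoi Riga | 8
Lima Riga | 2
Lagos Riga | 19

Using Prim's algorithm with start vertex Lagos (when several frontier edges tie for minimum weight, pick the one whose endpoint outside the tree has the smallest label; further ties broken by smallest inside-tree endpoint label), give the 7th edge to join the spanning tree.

Paris-Riga

Prim's algorithm from Lagos:
Step 1: frontier [Delhi Lagos 15, Lagos Riga 19, Lagos Oslo 20] → take Delhi Lagos (15); add Delhi.
Step 2: frontier [Cairo Delhi 4, Delhi Hanoi 10, Lagos Riga 19, Lagos Oslo 20] → take Cairo Delhi (4); add Cairo.
Step 3: frontier [Cairo Hanoi 6, Delhi Hanoi 10, Lagos Riga 19, Lagos Oslo 20] → take Cairo Hanoi (6); add Hanoi.
Step 4: frontier [Hanoi Oslo 7, Hanoi Riga 8, Lagos Riga 19, Lagos Oslo 20] → take Hanoi Oslo (7); add Oslo.
Step 5: frontier [Hanoi Riga 8, Lagos Riga 19] → take Hanoi Riga (8); add Riga.
Step 6: frontier [Lima Riga 2, Paris Riga 18] → take Lima Riga (2); add Lima.
Step 7: frontier [Paris Riga 18] → take Paris Riga (18); add Paris.
Step 8: frontier [Paris Sofia 5] → take Paris Sofia (5); add Sofia.
The 7th edge added is Paris Riga.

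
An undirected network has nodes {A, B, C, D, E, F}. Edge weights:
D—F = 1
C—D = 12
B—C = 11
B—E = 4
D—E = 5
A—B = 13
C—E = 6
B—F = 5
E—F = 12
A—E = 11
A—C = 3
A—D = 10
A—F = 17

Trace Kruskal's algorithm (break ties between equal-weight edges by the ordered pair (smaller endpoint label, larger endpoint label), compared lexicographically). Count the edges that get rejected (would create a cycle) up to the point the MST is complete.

Kruskal's algorithm — process edges by increasing weight (ties by edge label):
D—F (1): add. Components now {A} {B} {C} {D,F} {E}
A—C (3): add. Components now {A,C} {B} {D,F} {E}
B—E (4): add. Components now {A,C} {B,E} {D,F}
B—F (5): add. Components now {A,C} {B,D,E,F}
D—E (5): skip — D and E already connected.
C—E (6): add. Components now {A,B,C,D,E,F}
Edges rejected before the tree was complete: 1.

1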